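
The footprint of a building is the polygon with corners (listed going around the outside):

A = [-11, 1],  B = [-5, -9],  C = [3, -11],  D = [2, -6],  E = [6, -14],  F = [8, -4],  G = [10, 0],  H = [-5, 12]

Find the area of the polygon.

286.5

Σ = (104) + (82) + (4) + (8) + (88) + (40) + (120) + (127) = 573
Area = |Σ|/2 = 286.5.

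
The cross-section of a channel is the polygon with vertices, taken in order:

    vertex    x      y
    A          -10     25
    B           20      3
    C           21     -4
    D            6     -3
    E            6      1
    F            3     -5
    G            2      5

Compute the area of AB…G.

Apply Gauss's area formula: 2A = Σ (x_i·y_{i+1} − x_{i+1}·y_i), indices taken mod 7.
A→B: (-10)(3) − (20)(25) = -530
B→C: (20)(-4) − (21)(3) = -143
C→D: (21)(-3) − (6)(-4) = -39
D→E: (6)(1) − (6)(-3) = 24
E→F: (6)(-5) − (3)(1) = -33
F→G: (3)(5) − (2)(-5) = 25
G→A: (2)(25) − (-10)(5) = 100
Σ = -596
Area = |Σ|/2 = 298.

298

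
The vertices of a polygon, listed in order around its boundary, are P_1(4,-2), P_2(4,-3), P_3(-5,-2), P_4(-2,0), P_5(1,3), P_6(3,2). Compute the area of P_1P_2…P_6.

Apply the surveyor's formula: 2A = Σ (x_i·y_{i+1} − x_{i+1}·y_i), indices taken mod 6.
Σ = (-4) + (-23) + (-4) + (-6) + (-7) + (-14) = -58
Area = |Σ|/2 = 29.

29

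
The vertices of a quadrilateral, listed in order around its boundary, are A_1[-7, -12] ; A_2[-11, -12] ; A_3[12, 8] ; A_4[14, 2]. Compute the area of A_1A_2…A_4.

Apply the shoelace (surveyor's) formula: 2A = Σ (x_i·y_{i+1} − x_{i+1}·y_i), indices taken mod 4.
A_1→A_2: (-7)(-12) − (-11)(-12) = -48
A_2→A_3: (-11)(8) − (12)(-12) = 56
A_3→A_4: (12)(2) − (14)(8) = -88
A_4→A_1: (14)(-12) − (-7)(2) = -154
Σ = -234
Area = |Σ|/2 = 117.

117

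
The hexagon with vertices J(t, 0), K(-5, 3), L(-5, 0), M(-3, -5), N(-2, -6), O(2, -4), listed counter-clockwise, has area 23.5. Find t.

The doubled signed area Σ (x_i y_{i+1} − x_{i+1} y_i) is linear in t.
With t=0 it equals 68; the coefficient of t is 7 (from the two edges through J).
So 7·t + 68 = 2·23.5 = 47 ⇒ t = -3.

-3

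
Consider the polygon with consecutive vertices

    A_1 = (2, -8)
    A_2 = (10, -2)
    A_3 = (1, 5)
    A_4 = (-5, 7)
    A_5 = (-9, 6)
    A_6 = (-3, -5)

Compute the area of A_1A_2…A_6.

145

Cross-terms: 76, 52, 32, 33, 63, 34  ⇒  Σ = 290
Area = |Σ|/2 = 145.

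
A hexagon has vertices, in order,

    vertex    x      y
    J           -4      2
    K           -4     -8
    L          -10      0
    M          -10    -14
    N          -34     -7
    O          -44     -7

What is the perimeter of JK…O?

110

|JK| = √((0)² + (-10)²) = √100 = 10
|KL| = √((-6)² + (8)²) = √100 = 10
|LM| = √((0)² + (-14)²) = √196 = 14
|MN| = √((-24)² + (7)²) = √625 = 25
|NO| = √((-10)² + (0)²) = √100 = 10
|OJ| = √((40)² + (9)²) = √1681 = 41
Perimeter = 10 + 10 + 14 + 25 + 10 + 41 = 110.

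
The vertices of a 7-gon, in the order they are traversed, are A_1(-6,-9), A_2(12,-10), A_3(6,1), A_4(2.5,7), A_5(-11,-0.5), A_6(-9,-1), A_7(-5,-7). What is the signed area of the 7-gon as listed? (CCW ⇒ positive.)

211.375

Apply the shoelace formula: 2A = Σ (x_i·y_{i+1} − x_{i+1}·y_i), indices taken mod 7.
Σ = (168) + (72) + (39.5) + (75.75) + (6.5) + (58) + (3) = 422.75
Signed area = Σ/2 = 211.375 (positive ⇒ counter-clockwise traversal).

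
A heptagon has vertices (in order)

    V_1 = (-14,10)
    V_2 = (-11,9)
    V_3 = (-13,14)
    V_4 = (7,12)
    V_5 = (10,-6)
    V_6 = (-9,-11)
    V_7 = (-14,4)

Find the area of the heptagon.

Apply Gauss's area formula: 2A = Σ (x_i·y_{i+1} − x_{i+1}·y_i), indices taken mod 7.
Σ = (-16) + (-37) + (-254) + (-162) + (-164) + (-190) + (-84) = -907
Area = |Σ|/2 = 453.5.

453.5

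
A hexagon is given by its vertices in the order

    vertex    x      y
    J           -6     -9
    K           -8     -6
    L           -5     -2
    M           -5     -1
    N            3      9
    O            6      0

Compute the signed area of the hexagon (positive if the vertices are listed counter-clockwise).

Σ = (-36) + (-14) + (-5) + (-42) + (-54) + (-54) = -205
Signed area = Σ/2 = -102.5 (negative ⇒ clockwise traversal).

-102.5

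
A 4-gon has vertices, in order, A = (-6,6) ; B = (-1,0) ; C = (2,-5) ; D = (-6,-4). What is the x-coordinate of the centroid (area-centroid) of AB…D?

-835/261

Apply the shoelace formula. First the cross-terms c_i = x_i·y_{i+1} − x_{i+1}·y_i:
  6, 5, -38, -60  ⇒  2A = -87, A = -43.5.
Then Σ (x_i + x_{i+1})·c_i = 835, so x̄ = 835 / (6·(-43.5)) = -835/261.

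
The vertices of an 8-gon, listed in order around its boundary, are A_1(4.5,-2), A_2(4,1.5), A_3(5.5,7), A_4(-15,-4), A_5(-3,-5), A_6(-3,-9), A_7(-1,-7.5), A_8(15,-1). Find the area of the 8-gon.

Apply the surveyor's formula: 2A = Σ (x_i·y_{i+1} − x_{i+1}·y_i), indices taken mod 8.
Σ = (14.75) + (19.75) + (83) + (63) + (12) + (13.5) + (113.5) + (-25.5) = 294
Area = |Σ|/2 = 147.

147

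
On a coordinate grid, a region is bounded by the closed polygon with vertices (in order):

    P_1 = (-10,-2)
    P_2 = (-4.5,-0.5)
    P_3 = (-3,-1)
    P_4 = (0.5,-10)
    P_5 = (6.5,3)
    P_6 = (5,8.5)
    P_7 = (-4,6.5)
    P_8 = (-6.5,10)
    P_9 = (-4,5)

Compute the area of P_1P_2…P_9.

Apply Gauss's area formula: 2A = Σ (x_i·y_{i+1} − x_{i+1}·y_i), indices taken mod 9.
Σ = (-4) + (3) + (30.5) + (66.5) + (40.25) + (66.5) + (2.25) + (7.5) + (58) = 270.5
Area = |Σ|/2 = 135.25.

135.25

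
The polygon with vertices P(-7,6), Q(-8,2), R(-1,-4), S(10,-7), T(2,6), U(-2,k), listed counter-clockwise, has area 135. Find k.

The doubled signed area Σ (x_i y_{i+1} − x_{i+1} y_i) is linear in k.
With k=0 it equals 189; the coefficient of k is 9 (from the two edges through U).
So 9·k + 189 = 2·135 = 270 ⇒ k = 9.

9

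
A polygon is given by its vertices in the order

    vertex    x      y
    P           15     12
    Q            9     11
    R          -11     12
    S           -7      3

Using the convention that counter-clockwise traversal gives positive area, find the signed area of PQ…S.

Σ = (57) + (229) + (51) + (-129) = 208
Signed area = Σ/2 = 104 (positive ⇒ counter-clockwise traversal).

104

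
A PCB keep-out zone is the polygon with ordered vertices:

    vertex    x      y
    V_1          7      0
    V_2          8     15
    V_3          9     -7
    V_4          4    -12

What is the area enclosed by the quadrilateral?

41

Apply the surveyor's formula: 2A = Σ (x_i·y_{i+1} − x_{i+1}·y_i), indices taken mod 4.
Cross-terms: 105, -191, -80, 84  ⇒  Σ = -82
Area = |Σ|/2 = 41.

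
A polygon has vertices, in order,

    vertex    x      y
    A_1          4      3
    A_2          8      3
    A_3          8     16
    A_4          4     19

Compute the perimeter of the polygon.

|A_1A_2| = √((4)² + (0)²) = √16 = 4
|A_2A_3| = √((0)² + (13)²) = √169 = 13
|A_3A_4| = √((-4)² + (3)²) = √25 = 5
|A_4A_1| = √((0)² + (-16)²) = √256 = 16
Perimeter = 4 + 13 + 5 + 16 = 38.

38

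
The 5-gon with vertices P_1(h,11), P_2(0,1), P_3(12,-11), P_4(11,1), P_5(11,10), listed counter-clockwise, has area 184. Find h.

-3

Write out the shoelace sum; only the two edges meeting at P_1 involve h:
2·Area = [(11·11 − h·10) + (h·1 − 0·11)] + 220
       = -9·h + 341 = 368
⇒ h = -3.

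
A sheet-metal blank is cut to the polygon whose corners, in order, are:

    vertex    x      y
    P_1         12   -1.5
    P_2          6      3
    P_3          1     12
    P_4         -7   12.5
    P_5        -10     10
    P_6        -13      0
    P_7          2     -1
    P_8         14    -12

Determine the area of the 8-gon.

260.75

Apply the shoelace (surveyor's) formula: 2A = Σ (x_i·y_{i+1} − x_{i+1}·y_i), indices taken mod 8.
P_1→P_2: (12)(3) − (6)(-1.5) = 45
P_2→P_3: (6)(12) − (1)(3) = 69
P_3→P_4: (1)(12.5) − (-7)(12) = 96.5
P_4→P_5: (-7)(10) − (-10)(12.5) = 55
P_5→P_6: (-10)(0) − (-13)(10) = 130
P_6→P_7: (-13)(-1) − (2)(0) = 13
P_7→P_8: (2)(-12) − (14)(-1) = -10
P_8→P_1: (14)(-1.5) − (12)(-12) = 123
Σ = 521.5
Area = |Σ|/2 = 260.75.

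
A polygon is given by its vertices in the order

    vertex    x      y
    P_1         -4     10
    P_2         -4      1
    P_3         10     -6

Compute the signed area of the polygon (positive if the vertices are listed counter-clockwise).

63

Apply the shoelace (surveyor's) formula: 2A = Σ (x_i·y_{i+1} − x_{i+1}·y_i), indices taken mod 3.
Σ = (36) + (14) + (76) = 126
Signed area = Σ/2 = 63 (positive ⇒ counter-clockwise traversal).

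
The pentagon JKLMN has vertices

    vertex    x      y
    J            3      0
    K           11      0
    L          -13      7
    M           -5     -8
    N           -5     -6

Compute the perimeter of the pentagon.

|JK| = √((8)² + (0)²) = √64 = 8
|KL| = √((-24)² + (7)²) = √625 = 25
|LM| = √((8)² + (-15)²) = √289 = 17
|MN| = √((0)² + (2)²) = √4 = 2
|NJ| = √((8)² + (6)²) = √100 = 10
Perimeter = 8 + 25 + 17 + 2 + 10 = 62.

62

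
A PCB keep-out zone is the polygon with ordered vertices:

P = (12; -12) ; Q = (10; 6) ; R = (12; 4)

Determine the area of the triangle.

16

Apply Gauss's area formula: 2A = Σ (x_i·y_{i+1} − x_{i+1}·y_i), indices taken mod 3.
Σ = (192) + (-32) + (-192) = -32
Area = |Σ|/2 = 16.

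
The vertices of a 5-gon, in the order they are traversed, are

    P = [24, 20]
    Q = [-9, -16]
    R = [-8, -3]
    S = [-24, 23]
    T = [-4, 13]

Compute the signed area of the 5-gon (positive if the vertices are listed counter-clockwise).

Cross-terms: -204, -101, -256, -220, -392  ⇒  Σ = -1173
Signed area = Σ/2 = -586.5 (negative ⇒ clockwise traversal).

-586.5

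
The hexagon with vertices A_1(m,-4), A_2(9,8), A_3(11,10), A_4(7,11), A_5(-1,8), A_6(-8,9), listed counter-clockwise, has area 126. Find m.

-9

Write out the shoelace sum; only the two edges meeting at A_1 involve m:
2·Area = [((-8)·(-4) − m·9) + (m·8 − 9·(-4))] + 175
       = -1·m + 243 = 252
⇒ m = -9.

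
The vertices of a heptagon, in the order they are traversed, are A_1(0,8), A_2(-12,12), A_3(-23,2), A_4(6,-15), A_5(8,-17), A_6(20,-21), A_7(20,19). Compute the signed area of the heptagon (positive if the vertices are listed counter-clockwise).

Apply the surveyor's formula: 2A = Σ (x_i·y_{i+1} − x_{i+1}·y_i), indices taken mod 7.
Cross-terms: 96, 252, 333, 18, 172, 800, 160  ⇒  Σ = 1831
Signed area = Σ/2 = 915.5 (positive ⇒ counter-clockwise traversal).

915.5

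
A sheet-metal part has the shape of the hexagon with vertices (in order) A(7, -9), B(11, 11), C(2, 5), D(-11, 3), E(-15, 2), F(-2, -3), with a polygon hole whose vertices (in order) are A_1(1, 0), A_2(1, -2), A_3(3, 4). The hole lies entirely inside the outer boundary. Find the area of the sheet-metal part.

Outer boundary:
Apply Gauss's area formula: 2A = Σ (x_i·y_{i+1} − x_{i+1}·y_i), indices taken mod 6.
Σ = (176) + (33) + (61) + (23) + (49) + (39) = 381
Area = |Σ|/2 = 190.5.
Hole:
Apply Gauss's area formula: 2A = Σ (x_i·y_{i+1} − x_{i+1}·y_i), indices taken mod 3.
Cross-terms: -2, 10, -4  ⇒  Σ = 4
Area = |Σ|/2 = 2.
Net area = 190.5 − 2 = 188.5.

188.5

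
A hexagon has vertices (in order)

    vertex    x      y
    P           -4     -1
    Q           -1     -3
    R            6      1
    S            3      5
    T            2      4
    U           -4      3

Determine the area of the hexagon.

Σ = (11) + (17) + (27) + (2) + (22) + (16) = 95
Area = |Σ|/2 = 47.5.

47.5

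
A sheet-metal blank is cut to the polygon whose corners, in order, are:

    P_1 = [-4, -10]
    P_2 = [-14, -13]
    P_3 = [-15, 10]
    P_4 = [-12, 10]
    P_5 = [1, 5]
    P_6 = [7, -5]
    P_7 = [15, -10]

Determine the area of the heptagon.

Σ = (-88) + (-335) + (-30) + (-70) + (-40) + (5) + (-190) = -748
Area = |Σ|/2 = 374.

374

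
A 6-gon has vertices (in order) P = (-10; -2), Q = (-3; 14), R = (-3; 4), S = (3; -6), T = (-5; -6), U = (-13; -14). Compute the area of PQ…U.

Apply the surveyor's formula: 2A = Σ (x_i·y_{i+1} − x_{i+1}·y_i), indices taken mod 6.
P→Q: (-10)(14) − (-3)(-2) = -146
Q→R: (-3)(4) − (-3)(14) = 30
R→S: (-3)(-6) − (3)(4) = 6
S→T: (3)(-6) − (-5)(-6) = -48
T→U: (-5)(-14) − (-13)(-6) = -8
U→P: (-13)(-2) − (-10)(-14) = -114
Σ = -280
Area = |Σ|/2 = 140.

140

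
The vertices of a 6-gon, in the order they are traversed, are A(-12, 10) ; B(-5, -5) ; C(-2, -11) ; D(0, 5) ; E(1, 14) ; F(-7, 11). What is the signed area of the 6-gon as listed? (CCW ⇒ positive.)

155.5

Apply the shoelace (surveyor's) formula: 2A = Σ (x_i·y_{i+1} − x_{i+1}·y_i), indices taken mod 6.
A→B: (-12)(-5) − (-5)(10) = 110
B→C: (-5)(-11) − (-2)(-5) = 45
C→D: (-2)(5) − (0)(-11) = -10
D→E: (0)(14) − (1)(5) = -5
E→F: (1)(11) − (-7)(14) = 109
F→A: (-7)(10) − (-12)(11) = 62
Σ = 311
Signed area = Σ/2 = 155.5 (positive ⇒ counter-clockwise traversal).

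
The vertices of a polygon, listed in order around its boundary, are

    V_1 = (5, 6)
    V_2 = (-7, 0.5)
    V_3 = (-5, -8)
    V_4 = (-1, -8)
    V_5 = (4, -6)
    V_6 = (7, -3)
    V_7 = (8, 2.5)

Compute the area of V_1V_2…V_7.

140

Apply Gauss's area formula: 2A = Σ (x_i·y_{i+1} − x_{i+1}·y_i), indices taken mod 7.
Σ = (44.5) + (58.5) + (32) + (38) + (30) + (41.5) + (35.5) = 280
Area = |Σ|/2 = 140.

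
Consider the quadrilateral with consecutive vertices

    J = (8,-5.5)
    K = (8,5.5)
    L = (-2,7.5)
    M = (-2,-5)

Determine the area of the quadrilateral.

Apply the shoelace formula: 2A = Σ (x_i·y_{i+1} − x_{i+1}·y_i), indices taken mod 4.
Σ = (88) + (71) + (25) + (51) = 235
Area = |Σ|/2 = 117.5.

117.5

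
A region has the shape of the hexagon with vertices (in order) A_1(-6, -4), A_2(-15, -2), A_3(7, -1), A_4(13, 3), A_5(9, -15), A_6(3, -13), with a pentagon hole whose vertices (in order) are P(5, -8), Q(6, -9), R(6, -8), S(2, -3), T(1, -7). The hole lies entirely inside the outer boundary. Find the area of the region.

Outer boundary:
Apply the surveyor's formula: 2A = Σ (x_i·y_{i+1} − x_{i+1}·y_i), indices taken mod 6.
A_1→A_2: (-6)(-2) − (-15)(-4) = -48
A_2→A_3: (-15)(-1) − (7)(-2) = 29
A_3→A_4: (7)(3) − (13)(-1) = 34
A_4→A_5: (13)(-15) − (9)(3) = -222
A_5→A_6: (9)(-13) − (3)(-15) = -72
A_6→A_1: (3)(-4) − (-6)(-13) = -90
Σ = -369
Area = |Σ|/2 = 184.5.
Hole:
Apply the shoelace formula: 2A = Σ (x_i·y_{i+1} − x_{i+1}·y_i), indices taken mod 5.
Σ = (3) + (6) + (-2) + (-11) + (27) = 23
Area = |Σ|/2 = 11.5.
Net area = 184.5 − 11.5 = 173.

173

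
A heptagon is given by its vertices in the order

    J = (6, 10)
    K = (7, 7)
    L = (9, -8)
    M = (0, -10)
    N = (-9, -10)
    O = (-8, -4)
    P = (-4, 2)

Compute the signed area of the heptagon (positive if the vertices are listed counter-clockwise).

Apply the shoelace formula: 2A = Σ (x_i·y_{i+1} − x_{i+1}·y_i), indices taken mod 7.
J→K: (6)(7) − (7)(10) = -28
K→L: (7)(-8) − (9)(7) = -119
L→M: (9)(-10) − (0)(-8) = -90
M→N: (0)(-10) − (-9)(-10) = -90
N→O: (-9)(-4) − (-8)(-10) = -44
O→P: (-8)(2) − (-4)(-4) = -32
P→J: (-4)(10) − (6)(2) = -52
Σ = -455
Signed area = Σ/2 = -227.5 (negative ⇒ clockwise traversal).

-227.5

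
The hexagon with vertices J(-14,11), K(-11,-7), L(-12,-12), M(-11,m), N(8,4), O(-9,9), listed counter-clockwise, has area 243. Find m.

The doubled signed area Σ (x_i y_{i+1} − x_{i+1} y_i) is linear in m.
With m=0 it equals 226; the coefficient of m is -20 (from the two edges through M).
So -20·m + 226 = 2·243 = 486 ⇒ m = -13.

-13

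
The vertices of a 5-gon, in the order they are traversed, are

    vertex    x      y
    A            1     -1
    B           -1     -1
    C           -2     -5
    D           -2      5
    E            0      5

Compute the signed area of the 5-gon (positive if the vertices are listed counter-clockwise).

Apply the surveyor's formula: 2A = Σ (x_i·y_{i+1} − x_{i+1}·y_i), indices taken mod 5.
Σ = (-2) + (3) + (-20) + (-10) + (-5) = -34
Signed area = Σ/2 = -17 (negative ⇒ clockwise traversal).

-17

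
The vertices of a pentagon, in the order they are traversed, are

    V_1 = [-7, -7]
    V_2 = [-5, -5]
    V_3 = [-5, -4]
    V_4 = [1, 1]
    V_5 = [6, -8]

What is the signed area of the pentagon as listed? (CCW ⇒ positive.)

Apply the shoelace (surveyor's) formula: 2A = Σ (x_i·y_{i+1} − x_{i+1}·y_i), indices taken mod 5.
V_1→V_2: (-7)(-5) − (-5)(-7) = 0
V_2→V_3: (-5)(-4) − (-5)(-5) = -5
V_3→V_4: (-5)(1) − (1)(-4) = -1
V_4→V_5: (1)(-8) − (6)(1) = -14
V_5→V_1: (6)(-7) − (-7)(-8) = -98
Σ = -118
Signed area = Σ/2 = -59 (negative ⇒ clockwise traversal).

-59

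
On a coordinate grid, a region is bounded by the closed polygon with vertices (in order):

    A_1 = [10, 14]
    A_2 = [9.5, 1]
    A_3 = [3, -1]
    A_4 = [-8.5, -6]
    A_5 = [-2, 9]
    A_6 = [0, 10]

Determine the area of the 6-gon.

Σ = (-123) + (-12.5) + (-26.5) + (-88.5) + (-20) + (-100) = -370.5
Area = |Σ|/2 = 185.25.

185.25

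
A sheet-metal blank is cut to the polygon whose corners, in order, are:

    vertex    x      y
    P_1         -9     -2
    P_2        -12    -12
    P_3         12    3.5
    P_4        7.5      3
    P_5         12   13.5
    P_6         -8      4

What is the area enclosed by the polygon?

Cross-terms: 84, 102, 9.75, 65.25, 156, 52  ⇒  Σ = 469
Area = |Σ|/2 = 234.5.

234.5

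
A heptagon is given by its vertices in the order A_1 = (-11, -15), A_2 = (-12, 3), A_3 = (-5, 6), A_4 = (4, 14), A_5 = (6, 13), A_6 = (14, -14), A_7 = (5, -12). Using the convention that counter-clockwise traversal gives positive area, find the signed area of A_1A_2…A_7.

Apply the surveyor's formula: 2A = Σ (x_i·y_{i+1} − x_{i+1}·y_i), indices taken mod 7.
A_1→A_2: (-11)(3) − (-12)(-15) = -213
A_2→A_3: (-12)(6) − (-5)(3) = -57
A_3→A_4: (-5)(14) − (4)(6) = -94
A_4→A_5: (4)(13) − (6)(14) = -32
A_5→A_6: (6)(-14) − (14)(13) = -266
A_6→A_7: (14)(-12) − (5)(-14) = -98
A_7→A_1: (5)(-15) − (-11)(-12) = -207
Σ = -967
Signed area = Σ/2 = -483.5 (negative ⇒ clockwise traversal).

-483.5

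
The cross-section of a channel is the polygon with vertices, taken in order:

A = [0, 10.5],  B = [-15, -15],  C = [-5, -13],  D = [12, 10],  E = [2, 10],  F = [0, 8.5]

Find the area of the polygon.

250.25

Σ = (157.5) + (120) + (106) + (100) + (17) + (0) = 500.5
Area = |Σ|/2 = 250.25.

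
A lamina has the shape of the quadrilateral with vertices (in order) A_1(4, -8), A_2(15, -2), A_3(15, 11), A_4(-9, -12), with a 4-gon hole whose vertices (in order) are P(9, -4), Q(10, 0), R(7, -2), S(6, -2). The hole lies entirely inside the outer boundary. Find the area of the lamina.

167

Outer boundary:
Σ = (112) + (195) + (-81) + (120) = 346
Area = |Σ|/2 = 173.
Hole:
Σ = (40) + (-20) + (-2) + (-6) = 12
Area = |Σ|/2 = 6.
Net area = 173 − 6 = 167.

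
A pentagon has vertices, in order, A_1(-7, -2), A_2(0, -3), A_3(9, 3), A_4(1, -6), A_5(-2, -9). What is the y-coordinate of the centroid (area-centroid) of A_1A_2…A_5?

Apply the surveyor's formula. First the cross-terms c_i = x_i·y_{i+1} − x_{i+1}·y_i:
  21, 27, -57, -21, -59  ⇒  2A = -89, A = -44.5.
Then Σ (y_i + y_{i+1})·c_i = 1030, so ȳ = 1030 / (6·(-44.5)) = -1030/267.

-1030/267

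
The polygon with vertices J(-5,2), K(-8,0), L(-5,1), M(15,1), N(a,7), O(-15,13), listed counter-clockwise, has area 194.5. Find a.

13

Write out the shoelace sum; only the two edges meeting at N involve a:
2·Area = [(15·7 − a·1) + (a·13 − (-15)·7)] + 23
       = 12·a + 233 = 389
⇒ a = 13.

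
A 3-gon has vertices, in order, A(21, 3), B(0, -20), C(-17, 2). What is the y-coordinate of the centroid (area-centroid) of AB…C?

-5

Apply Gauss's area formula. First the cross-terms c_i = x_i·y_{i+1} − x_{i+1}·y_i:
  -420, -340, -93  ⇒  2A = -853, A = -426.5.
Then Σ (y_i + y_{i+1})·c_i = 12795, so ȳ = 12795 / (6·(-426.5)) = -5.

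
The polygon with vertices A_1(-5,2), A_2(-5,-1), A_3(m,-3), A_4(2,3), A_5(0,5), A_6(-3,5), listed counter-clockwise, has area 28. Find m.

The doubled signed area Σ (x_i y_{i+1} − x_{i+1} y_i) is linear in m.
With m=0 it equals 80; the coefficient of m is 4 (from the two edges through A_3).
So 4·m + 80 = 2·28 = 56 ⇒ m = -6.

-6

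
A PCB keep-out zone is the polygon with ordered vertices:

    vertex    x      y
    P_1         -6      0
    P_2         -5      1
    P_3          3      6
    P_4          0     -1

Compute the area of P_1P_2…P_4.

24

Cross-terms: -6, -33, -3, -6  ⇒  Σ = -48
Area = |Σ|/2 = 24.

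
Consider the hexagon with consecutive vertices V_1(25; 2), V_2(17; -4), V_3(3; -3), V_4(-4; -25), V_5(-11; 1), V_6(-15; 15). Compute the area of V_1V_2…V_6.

547

Apply Gauss's area formula: 2A = Σ (x_i·y_{i+1} − x_{i+1}·y_i), indices taken mod 6.
V_1→V_2: (25)(-4) − (17)(2) = -134
V_2→V_3: (17)(-3) − (3)(-4) = -39
V_3→V_4: (3)(-25) − (-4)(-3) = -87
V_4→V_5: (-4)(1) − (-11)(-25) = -279
V_5→V_6: (-11)(15) − (-15)(1) = -150
V_6→V_1: (-15)(2) − (25)(15) = -405
Σ = -1094
Area = |Σ|/2 = 547.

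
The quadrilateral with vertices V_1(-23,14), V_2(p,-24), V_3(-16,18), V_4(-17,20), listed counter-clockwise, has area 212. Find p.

Write out the shoelace sum; only the two edges meeting at V_2 involve p:
2·Area = [((-23)·(-24) − p·14) + (p·18 − (-16)·(-24))] + 208
       = 4·p + 376 = 424
⇒ p = 12.

12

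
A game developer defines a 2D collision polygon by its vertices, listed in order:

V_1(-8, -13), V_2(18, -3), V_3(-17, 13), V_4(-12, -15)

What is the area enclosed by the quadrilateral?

Σ = (258) + (183) + (411) + (36) = 888
Area = |Σ|/2 = 444.

444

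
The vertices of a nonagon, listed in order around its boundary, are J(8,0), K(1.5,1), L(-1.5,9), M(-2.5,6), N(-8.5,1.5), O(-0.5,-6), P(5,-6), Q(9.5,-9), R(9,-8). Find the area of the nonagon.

Σ = (8) + (15) + (13.5) + (47.25) + (51.75) + (33) + (12) + (5) + (64) = 249.5
Area = |Σ|/2 = 124.75.

124.75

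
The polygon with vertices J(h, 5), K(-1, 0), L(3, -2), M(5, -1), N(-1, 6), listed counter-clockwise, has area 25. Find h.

Write out the shoelace sum; only the two edges meeting at J involve h:
2·Area = [((-1)·5 − h·6) + (h·0 − (-1)·5)] + 38
       = -6·h + 38 = 50
⇒ h = -2.

-2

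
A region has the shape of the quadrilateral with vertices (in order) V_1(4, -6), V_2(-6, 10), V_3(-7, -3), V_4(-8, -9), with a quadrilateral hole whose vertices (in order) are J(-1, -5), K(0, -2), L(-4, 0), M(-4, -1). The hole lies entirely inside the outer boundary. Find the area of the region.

99

Outer boundary:
Cross-terms: 4, 88, 39, 84  ⇒  Σ = 215
Area = |Σ|/2 = 107.5.
Hole:
Cross-terms: 2, -8, 4, 19  ⇒  Σ = 17
Area = |Σ|/2 = 8.5.
Net area = 107.5 − 8.5 = 99.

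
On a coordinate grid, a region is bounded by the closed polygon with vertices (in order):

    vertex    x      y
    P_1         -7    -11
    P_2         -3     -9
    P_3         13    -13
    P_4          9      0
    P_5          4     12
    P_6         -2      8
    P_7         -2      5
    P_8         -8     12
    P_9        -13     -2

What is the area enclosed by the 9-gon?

395

Apply Gauss's area formula: 2A = Σ (x_i·y_{i+1} − x_{i+1}·y_i), indices taken mod 9.
Σ = (30) + (156) + (117) + (108) + (56) + (6) + (16) + (172) + (129) = 790
Area = |Σ|/2 = 395.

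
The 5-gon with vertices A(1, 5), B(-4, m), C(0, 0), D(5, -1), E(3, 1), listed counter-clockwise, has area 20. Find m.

The doubled signed area Σ (x_i y_{i+1} − x_{i+1} y_i) is linear in m.
With m=0 it equals 42; the coefficient of m is 1 (from the two edges through B).
So 1·m + 42 = 2·20 = 40 ⇒ m = -2.

-2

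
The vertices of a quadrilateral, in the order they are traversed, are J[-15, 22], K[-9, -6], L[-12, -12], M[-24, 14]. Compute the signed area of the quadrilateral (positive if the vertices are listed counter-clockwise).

Apply the shoelace (surveyor's) formula: 2A = Σ (x_i·y_{i+1} − x_{i+1}·y_i), indices taken mod 4.
J→K: (-15)(-6) − (-9)(22) = 288
K→L: (-9)(-12) − (-12)(-6) = 36
L→M: (-12)(14) − (-24)(-12) = -456
M→J: (-24)(22) − (-15)(14) = -318
Σ = -450
Signed area = Σ/2 = -225 (negative ⇒ clockwise traversal).

-225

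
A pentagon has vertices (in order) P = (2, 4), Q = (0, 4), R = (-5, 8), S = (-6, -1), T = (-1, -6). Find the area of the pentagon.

62

Apply the shoelace (surveyor's) formula: 2A = Σ (x_i·y_{i+1} − x_{i+1}·y_i), indices taken mod 5.
Σ = (8) + (20) + (53) + (35) + (8) = 124
Area = |Σ|/2 = 62.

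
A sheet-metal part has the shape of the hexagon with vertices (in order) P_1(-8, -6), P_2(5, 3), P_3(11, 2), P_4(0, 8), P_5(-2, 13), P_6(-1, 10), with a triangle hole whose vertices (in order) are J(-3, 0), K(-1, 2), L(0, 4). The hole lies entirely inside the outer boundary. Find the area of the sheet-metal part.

Outer boundary:
Σ = (6) + (-23) + (88) + (16) + (-7) + (86) = 166
Area = |Σ|/2 = 83.
Hole:
Apply the surveyor's formula: 2A = Σ (x_i·y_{i+1} − x_{i+1}·y_i), indices taken mod 3.
Σ = (-6) + (-4) + (12) = 2
Area = |Σ|/2 = 1.
Net area = 83 − 1 = 82.

82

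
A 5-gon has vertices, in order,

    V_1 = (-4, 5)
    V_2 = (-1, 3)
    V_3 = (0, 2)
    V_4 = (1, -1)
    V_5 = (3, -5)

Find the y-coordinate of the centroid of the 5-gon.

28/27

Apply the shoelace (surveyor's) formula. First the cross-terms c_i = x_i·y_{i+1} − x_{i+1}·y_i:
  -7, -2, -2, -2, -5  ⇒  2A = -18, A = -9.
Then Σ (y_i + y_{i+1})·c_i = -56, so ȳ = -56 / (6·(-9)) = 28/27.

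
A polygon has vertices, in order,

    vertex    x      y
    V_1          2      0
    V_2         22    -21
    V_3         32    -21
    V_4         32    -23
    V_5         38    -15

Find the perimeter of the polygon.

90

|V_1V_2| = √((20)² + (-21)²) = √841 = 29
|V_2V_3| = √((10)² + (0)²) = √100 = 10
|V_3V_4| = √((0)² + (-2)²) = √4 = 2
|V_4V_5| = √((6)² + (8)²) = √100 = 10
|V_5V_1| = √((-36)² + (15)²) = √1521 = 39
Perimeter = 29 + 10 + 2 + 10 + 39 = 90.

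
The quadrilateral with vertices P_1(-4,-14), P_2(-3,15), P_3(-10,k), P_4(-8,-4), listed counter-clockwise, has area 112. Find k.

8

Write out the shoelace sum; only the two edges meeting at P_3 involve k:
2·Area = [((-3)·k − (-10)·15) + ((-10)·(-4) − (-8)·k)] + -6
       = 5·k + 184 = 224
⇒ k = 8.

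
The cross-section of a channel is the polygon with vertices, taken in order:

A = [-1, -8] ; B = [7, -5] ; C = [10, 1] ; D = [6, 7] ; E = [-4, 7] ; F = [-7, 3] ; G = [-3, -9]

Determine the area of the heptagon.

Σ = (61) + (57) + (64) + (70) + (37) + (72) + (15) = 376
Area = |Σ|/2 = 188.

188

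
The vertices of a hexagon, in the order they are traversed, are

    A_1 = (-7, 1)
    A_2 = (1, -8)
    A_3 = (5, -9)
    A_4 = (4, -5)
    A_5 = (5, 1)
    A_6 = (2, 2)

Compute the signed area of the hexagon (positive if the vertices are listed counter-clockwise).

75

Σ = (55) + (31) + (11) + (29) + (8) + (16) = 150
Signed area = Σ/2 = 75 (positive ⇒ counter-clockwise traversal).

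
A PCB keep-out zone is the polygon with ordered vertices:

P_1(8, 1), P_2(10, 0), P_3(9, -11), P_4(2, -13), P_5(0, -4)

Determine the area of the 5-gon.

Apply the shoelace formula: 2A = Σ (x_i·y_{i+1} − x_{i+1}·y_i), indices taken mod 5.
Σ = (-10) + (-110) + (-95) + (-8) + (32) = -191
Area = |Σ|/2 = 95.5.

95.5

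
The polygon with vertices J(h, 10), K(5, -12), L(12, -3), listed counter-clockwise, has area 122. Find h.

The doubled signed area Σ (x_i y_{i+1} − x_{i+1} y_i) is linear in h.
With h=0 it equals 199; the coefficient of h is -9 (from the two edges through J).
So -9·h + 199 = 2·122 = 244 ⇒ h = -5.

-5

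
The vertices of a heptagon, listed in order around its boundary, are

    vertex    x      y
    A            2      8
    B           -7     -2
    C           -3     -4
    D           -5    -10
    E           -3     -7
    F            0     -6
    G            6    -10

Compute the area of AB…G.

Apply the shoelace (surveyor's) formula: 2A = Σ (x_i·y_{i+1} − x_{i+1}·y_i), indices taken mod 7.
Σ = (52) + (22) + (10) + (5) + (18) + (36) + (68) = 211
Area = |Σ|/2 = 105.5.

105.5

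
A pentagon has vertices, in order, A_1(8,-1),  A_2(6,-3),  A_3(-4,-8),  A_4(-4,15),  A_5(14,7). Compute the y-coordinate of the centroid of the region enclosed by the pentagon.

Apply Gauss's area formula. First the cross-terms c_i = x_i·y_{i+1} − x_{i+1}·y_i:
  -18, -60, -92, -238, -70  ⇒  2A = -478, A = -239.
Then Σ (y_i + y_{i+1})·c_i = -5568, so ȳ = -5568 / (6·(-239)) = 928/239.

928/239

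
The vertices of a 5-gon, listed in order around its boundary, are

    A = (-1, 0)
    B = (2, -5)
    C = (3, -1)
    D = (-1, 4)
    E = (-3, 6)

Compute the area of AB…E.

20.5

A→B: (-1)(-5) − (2)(0) = 5
B→C: (2)(-1) − (3)(-5) = 13
C→D: (3)(4) − (-1)(-1) = 11
D→E: (-1)(6) − (-3)(4) = 6
E→A: (-3)(0) − (-1)(6) = 6
Σ = 41
Area = |Σ|/2 = 20.5.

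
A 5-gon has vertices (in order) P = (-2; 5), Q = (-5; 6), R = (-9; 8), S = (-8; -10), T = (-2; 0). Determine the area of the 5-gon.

75.5

Apply Gauss's area formula: 2A = Σ (x_i·y_{i+1} − x_{i+1}·y_i), indices taken mod 5.
Σ = (13) + (14) + (154) + (-20) + (-10) = 151
Area = |Σ|/2 = 75.5.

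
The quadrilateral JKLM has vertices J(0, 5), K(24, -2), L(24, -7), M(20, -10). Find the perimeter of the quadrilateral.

60

|JK| = √((24)² + (-7)²) = √625 = 25
|KL| = √((0)² + (-5)²) = √25 = 5
|LM| = √((-4)² + (-3)²) = √25 = 5
|MJ| = √((-20)² + (15)²) = √625 = 25
Perimeter = 25 + 5 + 5 + 25 = 60.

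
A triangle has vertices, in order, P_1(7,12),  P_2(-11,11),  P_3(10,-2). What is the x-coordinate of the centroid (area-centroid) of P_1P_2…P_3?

Apply Gauss's area formula. First the cross-terms c_i = x_i·y_{i+1} − x_{i+1}·y_i:
  209, -88, 134  ⇒  2A = 255, A = 127.5.
Then Σ (x_i + x_{i+1})·c_i = 1530, so x̄ = 1530 / (6·127.5) = 2.

2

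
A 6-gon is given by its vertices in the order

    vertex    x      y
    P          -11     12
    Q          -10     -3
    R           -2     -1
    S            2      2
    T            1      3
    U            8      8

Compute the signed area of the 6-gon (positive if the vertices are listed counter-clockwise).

163.5

Apply Gauss's area formula: 2A = Σ (x_i·y_{i+1} − x_{i+1}·y_i), indices taken mod 6.
P→Q: (-11)(-3) − (-10)(12) = 153
Q→R: (-10)(-1) − (-2)(-3) = 4
R→S: (-2)(2) − (2)(-1) = -2
S→T: (2)(3) − (1)(2) = 4
T→U: (1)(8) − (8)(3) = -16
U→P: (8)(12) − (-11)(8) = 184
Σ = 327
Signed area = Σ/2 = 163.5 (positive ⇒ counter-clockwise traversal).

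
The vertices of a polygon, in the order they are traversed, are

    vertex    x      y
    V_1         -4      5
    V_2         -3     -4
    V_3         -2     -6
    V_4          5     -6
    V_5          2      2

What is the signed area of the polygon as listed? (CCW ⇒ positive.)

Apply the shoelace (surveyor's) formula: 2A = Σ (x_i·y_{i+1} − x_{i+1}·y_i), indices taken mod 5.
Cross-terms: 31, 10, 42, 22, 18  ⇒  Σ = 123
Signed area = Σ/2 = 61.5 (positive ⇒ counter-clockwise traversal).

61.5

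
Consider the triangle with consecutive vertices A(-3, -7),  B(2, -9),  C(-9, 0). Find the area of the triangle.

Cross-terms: 41, -81, 63  ⇒  Σ = 23
Area = |Σ|/2 = 11.5.

11.5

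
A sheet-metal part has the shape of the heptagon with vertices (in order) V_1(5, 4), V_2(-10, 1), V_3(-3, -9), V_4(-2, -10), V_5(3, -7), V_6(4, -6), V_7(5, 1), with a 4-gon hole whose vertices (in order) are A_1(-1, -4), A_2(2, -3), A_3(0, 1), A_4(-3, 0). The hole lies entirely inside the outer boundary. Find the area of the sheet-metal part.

112.5

Outer boundary:
Apply the shoelace formula: 2A = Σ (x_i·y_{i+1} − x_{i+1}·y_i), indices taken mod 7.
Σ = (45) + (93) + (12) + (44) + (10) + (34) + (15) = 253
Area = |Σ|/2 = 126.5.
Hole:
Apply Gauss's area formula: 2A = Σ (x_i·y_{i+1} − x_{i+1}·y_i), indices taken mod 4.
Σ = (11) + (2) + (3) + (12) = 28
Area = |Σ|/2 = 14.
Net area = 126.5 − 14 = 112.5.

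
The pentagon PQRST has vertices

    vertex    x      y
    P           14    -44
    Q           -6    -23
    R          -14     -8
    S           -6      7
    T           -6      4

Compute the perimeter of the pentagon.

|PQ| = √((-20)² + (21)²) = √841 = 29
|QR| = √((-8)² + (15)²) = √289 = 17
|RS| = √((8)² + (15)²) = √289 = 17
|ST| = √((0)² + (-3)²) = √9 = 3
|TP| = √((20)² + (-48)²) = √2704 = 52
Perimeter = 29 + 17 + 17 + 3 + 52 = 118.

118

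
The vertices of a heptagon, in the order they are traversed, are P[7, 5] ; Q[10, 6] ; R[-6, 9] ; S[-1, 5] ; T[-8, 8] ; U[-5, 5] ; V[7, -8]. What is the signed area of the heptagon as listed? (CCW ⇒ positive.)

Apply the shoelace formula: 2A = Σ (x_i·y_{i+1} − x_{i+1}·y_i), indices taken mod 7.
Σ = (-8) + (126) + (-21) + (32) + (0) + (5) + (91) = 225
Signed area = Σ/2 = 112.5 (positive ⇒ counter-clockwise traversal).

112.5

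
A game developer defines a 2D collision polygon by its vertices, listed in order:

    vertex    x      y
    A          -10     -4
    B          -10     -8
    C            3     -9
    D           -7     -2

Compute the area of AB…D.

A→B: (-10)(-8) − (-10)(-4) = 40
B→C: (-10)(-9) − (3)(-8) = 114
C→D: (3)(-2) − (-7)(-9) = -69
D→A: (-7)(-4) − (-10)(-2) = 8
Σ = 93
Area = |Σ|/2 = 46.5.

46.5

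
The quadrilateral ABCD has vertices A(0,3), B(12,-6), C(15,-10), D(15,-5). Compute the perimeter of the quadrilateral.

|AB| = √((12)² + (-9)²) = √225 = 15
|BC| = √((3)² + (-4)²) = √25 = 5
|CD| = √((0)² + (5)²) = √25 = 5
|DA| = √((-15)² + (8)²) = √289 = 17
Perimeter = 15 + 5 + 5 + 17 = 42.

42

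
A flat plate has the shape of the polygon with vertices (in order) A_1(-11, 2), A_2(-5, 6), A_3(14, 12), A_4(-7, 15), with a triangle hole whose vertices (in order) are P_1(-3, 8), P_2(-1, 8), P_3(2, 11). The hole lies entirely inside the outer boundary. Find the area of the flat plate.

119.5

Outer boundary:
A_1→A_2: (-11)(6) − (-5)(2) = -56
A_2→A_3: (-5)(12) − (14)(6) = -144
A_3→A_4: (14)(15) − (-7)(12) = 294
A_4→A_1: (-7)(2) − (-11)(15) = 151
Σ = 245
Area = |Σ|/2 = 122.5.
Hole:
Cross-terms: -16, -27, 49  ⇒  Σ = 6
Area = |Σ|/2 = 3.
Net area = 122.5 − 3 = 119.5.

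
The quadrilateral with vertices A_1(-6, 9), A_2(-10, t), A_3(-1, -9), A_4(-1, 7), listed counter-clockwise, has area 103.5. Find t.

-2

Write out the shoelace sum; only the two edges meeting at A_2 involve t:
2·Area = [((-6)·t − (-10)·9) + ((-10)·(-9) − (-1)·t)] + 17
       = -5·t + 197 = 207
⇒ t = -2.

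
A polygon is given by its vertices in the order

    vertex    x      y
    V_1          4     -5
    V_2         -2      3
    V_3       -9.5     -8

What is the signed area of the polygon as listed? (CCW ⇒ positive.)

63

Apply the shoelace formula: 2A = Σ (x_i·y_{i+1} − x_{i+1}·y_i), indices taken mod 3.
Σ = (2) + (44.5) + (79.5) = 126
Signed area = Σ/2 = 63 (positive ⇒ counter-clockwise traversal).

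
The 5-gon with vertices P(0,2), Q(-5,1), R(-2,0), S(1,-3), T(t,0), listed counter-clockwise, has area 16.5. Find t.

3

Write out the shoelace sum; only the two edges meeting at T involve t:
2·Area = [(1·0 − t·(-3)) + (t·2 − 0·0)] + 18
       = 5·t + 18 = 33
⇒ t = 3.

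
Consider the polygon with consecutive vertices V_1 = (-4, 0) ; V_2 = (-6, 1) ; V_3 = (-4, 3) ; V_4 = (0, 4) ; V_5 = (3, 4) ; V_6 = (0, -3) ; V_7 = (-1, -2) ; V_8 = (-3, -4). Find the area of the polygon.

38

Σ = (-4) + (-14) + (-16) + (-12) + (-9) + (-3) + (-2) + (-16) = -76
Area = |Σ|/2 = 38.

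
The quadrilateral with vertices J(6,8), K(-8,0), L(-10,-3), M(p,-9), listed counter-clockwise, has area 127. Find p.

Write out the shoelace sum; only the two edges meeting at M involve p:
2·Area = [((-10)·(-9) − p·(-3)) + (p·8 − 6·(-9))] + 88
       = 11·p + 232 = 254
⇒ p = 2.

2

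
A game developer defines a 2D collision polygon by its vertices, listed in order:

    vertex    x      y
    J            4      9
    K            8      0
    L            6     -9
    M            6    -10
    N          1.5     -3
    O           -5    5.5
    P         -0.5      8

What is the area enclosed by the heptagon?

Σ = (-72) + (-72) + (-6) + (-3) + (-6.75) + (-37.25) + (-36.5) = -233.5
Area = |Σ|/2 = 116.75.

116.75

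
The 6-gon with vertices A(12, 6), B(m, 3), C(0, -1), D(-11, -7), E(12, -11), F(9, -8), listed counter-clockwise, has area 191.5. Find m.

Write out the shoelace sum; only the two edges meeting at B involve m:
2·Area = [(12·3 − m·6) + (m·(-1) − 0·3)] + 347
       = -7·m + 383 = 383
⇒ m = 0.

0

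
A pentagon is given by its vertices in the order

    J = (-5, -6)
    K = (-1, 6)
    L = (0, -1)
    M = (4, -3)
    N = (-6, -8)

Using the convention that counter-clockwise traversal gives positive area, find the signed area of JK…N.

-42.5

Cross-terms: -36, 1, 4, -50, -4  ⇒  Σ = -85
Signed area = Σ/2 = -42.5 (negative ⇒ clockwise traversal).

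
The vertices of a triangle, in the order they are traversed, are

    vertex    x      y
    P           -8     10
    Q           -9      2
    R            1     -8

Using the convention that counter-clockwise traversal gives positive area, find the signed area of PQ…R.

Σ = (74) + (70) + (-54) = 90
Signed area = Σ/2 = 45 (positive ⇒ counter-clockwise traversal).

45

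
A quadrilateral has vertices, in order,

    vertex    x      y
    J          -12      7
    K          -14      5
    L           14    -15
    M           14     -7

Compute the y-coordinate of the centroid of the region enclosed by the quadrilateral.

-71/19

Apply Gauss's area formula. First the cross-terms c_i = x_i·y_{i+1} − x_{i+1}·y_i:
  38, 140, 112, 14  ⇒  2A = 304, A = 152.
Then Σ (y_i + y_{i+1})·c_i = -3408, so ȳ = -3408 / (6·152) = -71/19.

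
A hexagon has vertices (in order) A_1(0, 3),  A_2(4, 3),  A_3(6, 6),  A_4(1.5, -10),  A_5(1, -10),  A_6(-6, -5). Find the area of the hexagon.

Apply the shoelace (surveyor's) formula: 2A = Σ (x_i·y_{i+1} − x_{i+1}·y_i), indices taken mod 6.
Σ = (-12) + (6) + (-69) + (-5) + (-65) + (-18) = -163
Area = |Σ|/2 = 81.5.

81.5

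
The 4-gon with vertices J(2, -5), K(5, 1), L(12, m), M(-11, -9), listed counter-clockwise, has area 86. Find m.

The doubled signed area Σ (x_i y_{i+1} − x_{i+1} y_i) is linear in m.
With m=0 it equals -20; the coefficient of m is 16 (from the two edges through L).
So 16·m + -20 = 2·86 = 172 ⇒ m = 12.

12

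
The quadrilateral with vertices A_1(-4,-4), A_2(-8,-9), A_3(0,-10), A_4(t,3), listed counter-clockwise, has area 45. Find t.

-1

The doubled signed area Σ (x_i y_{i+1} − x_{i+1} y_i) is linear in t.
With t=0 it equals 96; the coefficient of t is 6 (from the two edges through A_4).
So 6·t + 96 = 2·45 = 90 ⇒ t = -1.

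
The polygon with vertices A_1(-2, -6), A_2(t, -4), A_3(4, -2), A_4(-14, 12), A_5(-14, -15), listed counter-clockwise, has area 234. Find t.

-2

Write out the shoelace sum; only the two edges meeting at A_2 involve t:
2·Area = [((-2)·(-4) − t·(-6)) + (t·(-2) − 4·(-4))] + 452
       = 4·t + 476 = 468
⇒ t = -2.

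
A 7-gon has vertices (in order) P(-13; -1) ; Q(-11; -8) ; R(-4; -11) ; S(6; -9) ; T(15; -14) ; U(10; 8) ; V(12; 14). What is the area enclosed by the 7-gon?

Cross-terms: 93, 89, 102, 51, 260, 44, 170  ⇒  Σ = 809
Area = |Σ|/2 = 404.5.

404.5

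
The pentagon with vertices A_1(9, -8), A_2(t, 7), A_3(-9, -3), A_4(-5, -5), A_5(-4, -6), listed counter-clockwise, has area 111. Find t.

The doubled signed area Σ (x_i y_{i+1} − x_{i+1} y_i) is linear in t.
With t=0 it equals 252; the coefficient of t is 5 (from the two edges through A_2).
So 5·t + 252 = 2·111 = 222 ⇒ t = -6.

-6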